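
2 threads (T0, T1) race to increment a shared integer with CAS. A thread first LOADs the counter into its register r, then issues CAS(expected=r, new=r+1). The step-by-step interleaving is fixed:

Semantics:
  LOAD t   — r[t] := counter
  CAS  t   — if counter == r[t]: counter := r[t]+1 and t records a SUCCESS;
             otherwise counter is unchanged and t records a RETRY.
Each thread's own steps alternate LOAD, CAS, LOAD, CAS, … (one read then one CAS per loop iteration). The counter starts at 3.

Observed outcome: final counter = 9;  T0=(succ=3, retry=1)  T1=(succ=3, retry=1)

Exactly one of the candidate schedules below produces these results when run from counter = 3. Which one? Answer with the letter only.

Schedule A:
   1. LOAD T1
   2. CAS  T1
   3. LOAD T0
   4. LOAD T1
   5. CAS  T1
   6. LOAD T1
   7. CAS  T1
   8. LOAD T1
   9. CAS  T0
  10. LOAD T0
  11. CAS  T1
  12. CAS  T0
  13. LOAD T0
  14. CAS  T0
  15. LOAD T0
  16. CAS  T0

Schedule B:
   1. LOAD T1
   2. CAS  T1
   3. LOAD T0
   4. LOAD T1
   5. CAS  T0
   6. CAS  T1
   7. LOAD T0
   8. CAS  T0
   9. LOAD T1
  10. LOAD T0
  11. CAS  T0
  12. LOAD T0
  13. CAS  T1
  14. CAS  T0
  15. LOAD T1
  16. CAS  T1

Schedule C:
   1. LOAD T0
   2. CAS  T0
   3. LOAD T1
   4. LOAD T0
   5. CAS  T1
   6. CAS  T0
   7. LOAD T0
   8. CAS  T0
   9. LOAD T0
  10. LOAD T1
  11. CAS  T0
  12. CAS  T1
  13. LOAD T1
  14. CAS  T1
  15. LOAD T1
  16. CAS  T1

Simulating candidate C:
#1 T0 reads 3
#2 T0 CAS(3→4) writes; counter now 4
#3 T1 reads 4
#4 T0 reads 4
#5 T1 CAS(4→5) writes; counter now 5
#6 T0 CAS(4→5) fails; counter now 5
#7 T0 reads 5
#8 T0 CAS(5→6) writes; counter now 6
#9 T0 reads 6
#10 T1 reads 6
#11 T0 CAS(6→7) writes; counter now 7
#12 T1 CAS(6→7) fails; counter now 7
#13 T1 reads 7
#14 T1 CAS(7→8) writes; counter now 8
#15 T1 reads 8
#16 T1 CAS(8→9) writes; counter now 9

C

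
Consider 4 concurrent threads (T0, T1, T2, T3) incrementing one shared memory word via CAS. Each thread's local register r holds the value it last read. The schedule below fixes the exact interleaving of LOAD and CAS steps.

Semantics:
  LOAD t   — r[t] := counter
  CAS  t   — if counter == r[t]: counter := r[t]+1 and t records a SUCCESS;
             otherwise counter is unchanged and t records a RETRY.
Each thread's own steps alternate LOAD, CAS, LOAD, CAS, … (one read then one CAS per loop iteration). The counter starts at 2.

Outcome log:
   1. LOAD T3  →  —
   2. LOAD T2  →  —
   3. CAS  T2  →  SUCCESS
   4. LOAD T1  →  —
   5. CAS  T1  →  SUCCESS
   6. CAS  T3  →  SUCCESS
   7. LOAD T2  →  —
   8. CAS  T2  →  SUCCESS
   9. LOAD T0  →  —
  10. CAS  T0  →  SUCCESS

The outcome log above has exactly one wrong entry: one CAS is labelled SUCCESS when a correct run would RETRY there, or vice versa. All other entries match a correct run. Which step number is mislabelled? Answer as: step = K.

step = 6

Re-executing:
[1] T3.load  rd  (counter 2, T3.r 2)
[2] T2.load  rd  (counter 2, T2.r 2)
[3] T2.cas  hit  (counter 3, T2.r 2)
[4] T1.load  rd  (counter 3, T1.r 3)
[5] T1.cas  hit  (counter 4, T1.r 3)
[6] T3.cas  miss  (counter 4, T3.r 2)
[7] T2.load  rd  (counter 4, T2.r 4)
[8] T2.cas  hit  (counter 5, T2.r 4)
[9] T0.load  rd  (counter 5, T0.r 5)
[10] T0.cas  hit  (counter 6, T0.r 5)
Mismatch at 6.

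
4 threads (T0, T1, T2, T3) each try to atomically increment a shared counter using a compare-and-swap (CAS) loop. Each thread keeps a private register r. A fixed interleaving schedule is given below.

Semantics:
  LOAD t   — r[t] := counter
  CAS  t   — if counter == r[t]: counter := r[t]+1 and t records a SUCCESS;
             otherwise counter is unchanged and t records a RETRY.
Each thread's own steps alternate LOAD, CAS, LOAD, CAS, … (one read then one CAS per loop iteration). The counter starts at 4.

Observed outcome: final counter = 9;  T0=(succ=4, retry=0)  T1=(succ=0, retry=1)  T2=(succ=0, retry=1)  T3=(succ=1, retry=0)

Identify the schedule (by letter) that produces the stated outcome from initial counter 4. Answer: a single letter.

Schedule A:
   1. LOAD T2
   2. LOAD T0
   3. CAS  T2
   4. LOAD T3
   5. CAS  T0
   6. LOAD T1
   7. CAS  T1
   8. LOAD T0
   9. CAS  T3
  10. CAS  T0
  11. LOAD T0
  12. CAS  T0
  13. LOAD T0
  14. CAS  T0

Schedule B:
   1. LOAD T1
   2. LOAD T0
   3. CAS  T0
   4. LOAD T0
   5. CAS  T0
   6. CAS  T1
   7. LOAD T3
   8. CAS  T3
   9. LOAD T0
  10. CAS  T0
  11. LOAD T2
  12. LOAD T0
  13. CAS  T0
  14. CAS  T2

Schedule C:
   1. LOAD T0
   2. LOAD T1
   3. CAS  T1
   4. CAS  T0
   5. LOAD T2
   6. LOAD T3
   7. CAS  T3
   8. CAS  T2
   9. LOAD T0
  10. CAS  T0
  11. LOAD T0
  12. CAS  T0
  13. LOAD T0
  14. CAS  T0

Simulating candidate B:
#1 T1 reads 4
#2 T0 reads 4
#3 T0 CAS(4→5) writes; counter now 5
#4 T0 reads 5
#5 T0 CAS(5→6) writes; counter now 6
#6 T1 CAS(4→5) fails; counter now 6
#7 T3 reads 6
#8 T3 CAS(6→7) writes; counter now 7
#9 T0 reads 7
#10 T0 CAS(7→8) writes; counter now 8
#11 T2 reads 8
#12 T0 reads 8
#13 T0 CAS(8→9) writes; counter now 9
#14 T2 CAS(8→9) fails; counter now 9

B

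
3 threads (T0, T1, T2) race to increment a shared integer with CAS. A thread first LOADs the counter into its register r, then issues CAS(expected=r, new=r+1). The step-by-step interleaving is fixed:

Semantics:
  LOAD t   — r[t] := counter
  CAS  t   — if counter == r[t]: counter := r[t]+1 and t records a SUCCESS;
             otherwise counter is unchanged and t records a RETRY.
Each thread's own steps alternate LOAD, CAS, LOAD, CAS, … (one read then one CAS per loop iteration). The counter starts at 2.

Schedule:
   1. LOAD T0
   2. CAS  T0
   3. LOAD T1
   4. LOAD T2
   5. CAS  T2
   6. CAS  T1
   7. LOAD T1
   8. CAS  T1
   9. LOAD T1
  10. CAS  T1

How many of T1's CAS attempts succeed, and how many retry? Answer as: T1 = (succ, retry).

T1 = (2, 1)

step 1: T0 LOAD ⇒ load; ctr=2 reg=2
step 2: T0 CAS ⇒ ok; ctr=3 reg=2
step 3: T1 LOAD ⇒ load; ctr=3 reg=3
step 4: T2 LOAD ⇒ load; ctr=3 reg=3
step 5: T2 CAS ⇒ ok; ctr=4 reg=3
step 6: T1 CAS ⇒ retry; ctr=4 reg=3
step 7: T1 LOAD ⇒ load; ctr=4 reg=4
step 8: T1 CAS ⇒ ok; ctr=5 reg=4
step 9: T1 LOAD ⇒ load; ctr=5 reg=5
step 10: T1 CAS ⇒ ok; ctr=6 reg=5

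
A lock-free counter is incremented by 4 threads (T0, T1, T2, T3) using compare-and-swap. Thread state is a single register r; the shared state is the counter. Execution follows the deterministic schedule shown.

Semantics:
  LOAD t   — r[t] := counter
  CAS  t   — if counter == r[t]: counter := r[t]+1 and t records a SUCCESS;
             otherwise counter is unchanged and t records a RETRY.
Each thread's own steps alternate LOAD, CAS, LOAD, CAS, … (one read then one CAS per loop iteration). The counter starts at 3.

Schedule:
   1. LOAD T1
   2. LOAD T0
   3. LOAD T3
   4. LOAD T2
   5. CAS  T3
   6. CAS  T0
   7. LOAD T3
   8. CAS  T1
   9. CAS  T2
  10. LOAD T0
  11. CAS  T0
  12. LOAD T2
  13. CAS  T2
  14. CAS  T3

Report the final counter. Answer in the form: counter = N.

counter = 6

T1 LOAD — after: cnt=3, r=3 — load
T0 LOAD — after: cnt=3, r=3 — load
T3 LOAD — after: cnt=3, r=3 — load
T2 LOAD — after: cnt=3, r=3 — load
T3 CAS — after: cnt=4, r=3 — ok
T0 CAS — after: cnt=4, r=3 — retry
T3 LOAD — after: cnt=4, r=4 — load
T1 CAS — after: cnt=4, r=3 — retry
T2 CAS — after: cnt=4, r=3 — retry
T0 LOAD — after: cnt=4, r=4 — load
T0 CAS — after: cnt=5, r=4 — ok
T2 LOAD — after: cnt=5, r=5 — load
T2 CAS — after: cnt=6, r=5 — ok
T3 CAS — after: cnt=6, r=4 — retry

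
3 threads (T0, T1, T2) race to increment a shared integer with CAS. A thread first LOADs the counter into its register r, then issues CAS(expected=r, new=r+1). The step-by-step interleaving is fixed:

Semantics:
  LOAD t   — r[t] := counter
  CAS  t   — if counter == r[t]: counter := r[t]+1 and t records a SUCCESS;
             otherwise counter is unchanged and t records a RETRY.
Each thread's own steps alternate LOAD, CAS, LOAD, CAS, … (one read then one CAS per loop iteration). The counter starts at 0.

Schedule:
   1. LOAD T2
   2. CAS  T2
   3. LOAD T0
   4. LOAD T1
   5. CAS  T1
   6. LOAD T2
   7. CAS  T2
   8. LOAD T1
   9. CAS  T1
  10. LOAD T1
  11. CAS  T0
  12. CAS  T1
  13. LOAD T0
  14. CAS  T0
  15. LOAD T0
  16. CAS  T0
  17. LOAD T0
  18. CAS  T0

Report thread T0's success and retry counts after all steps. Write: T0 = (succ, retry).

T2 LOAD — after: cnt=0, r=0 — load
T2 CAS — after: cnt=1, r=0 — ok
T0 LOAD — after: cnt=1, r=1 — load
T1 LOAD — after: cnt=1, r=1 — load
T1 CAS — after: cnt=2, r=1 — ok
T2 LOAD — after: cnt=2, r=2 — load
T2 CAS — after: cnt=3, r=2 — ok
T1 LOAD — after: cnt=3, r=3 — load
T1 CAS — after: cnt=4, r=3 — ok
T1 LOAD — after: cnt=4, r=4 — load
T0 CAS — after: cnt=4, r=1 — retry
T1 CAS — after: cnt=5, r=4 — ok
T0 LOAD — after: cnt=5, r=5 — load
T0 CAS — after: cnt=6, r=5 — ok
T0 LOAD — after: cnt=6, r=6 — load
T0 CAS — after: cnt=7, r=6 — ok
T0 LOAD — after: cnt=7, r=7 — load
T0 CAS — after: cnt=8, r=7 — ok

T0 = (3, 1)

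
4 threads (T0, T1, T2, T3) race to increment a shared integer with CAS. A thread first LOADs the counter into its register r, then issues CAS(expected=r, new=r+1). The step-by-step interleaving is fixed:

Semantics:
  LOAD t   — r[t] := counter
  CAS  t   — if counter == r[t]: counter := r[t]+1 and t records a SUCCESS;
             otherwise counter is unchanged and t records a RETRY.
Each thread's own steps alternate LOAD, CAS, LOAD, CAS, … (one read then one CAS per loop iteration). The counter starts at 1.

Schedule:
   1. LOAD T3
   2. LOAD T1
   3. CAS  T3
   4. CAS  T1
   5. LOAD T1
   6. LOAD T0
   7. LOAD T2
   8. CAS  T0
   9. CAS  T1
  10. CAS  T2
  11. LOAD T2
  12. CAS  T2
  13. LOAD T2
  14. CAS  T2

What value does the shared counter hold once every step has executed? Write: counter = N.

T3 LOAD — after: cnt=1, r=1 — load
T1 LOAD — after: cnt=1, r=1 — load
T3 CAS — after: cnt=2, r=1 — ok
T1 CAS — after: cnt=2, r=1 — retry
T1 LOAD — after: cnt=2, r=2 — load
T0 LOAD — after: cnt=2, r=2 — load
T2 LOAD — after: cnt=2, r=2 — load
T0 CAS — after: cnt=3, r=2 — ok
T1 CAS — after: cnt=3, r=2 — retry
T2 CAS — after: cnt=3, r=2 — retry
T2 LOAD — after: cnt=3, r=3 — load
T2 CAS — after: cnt=4, r=3 — ok
T2 LOAD — after: cnt=4, r=4 — load
T2 CAS — after: cnt=5, r=4 — ok

counter = 5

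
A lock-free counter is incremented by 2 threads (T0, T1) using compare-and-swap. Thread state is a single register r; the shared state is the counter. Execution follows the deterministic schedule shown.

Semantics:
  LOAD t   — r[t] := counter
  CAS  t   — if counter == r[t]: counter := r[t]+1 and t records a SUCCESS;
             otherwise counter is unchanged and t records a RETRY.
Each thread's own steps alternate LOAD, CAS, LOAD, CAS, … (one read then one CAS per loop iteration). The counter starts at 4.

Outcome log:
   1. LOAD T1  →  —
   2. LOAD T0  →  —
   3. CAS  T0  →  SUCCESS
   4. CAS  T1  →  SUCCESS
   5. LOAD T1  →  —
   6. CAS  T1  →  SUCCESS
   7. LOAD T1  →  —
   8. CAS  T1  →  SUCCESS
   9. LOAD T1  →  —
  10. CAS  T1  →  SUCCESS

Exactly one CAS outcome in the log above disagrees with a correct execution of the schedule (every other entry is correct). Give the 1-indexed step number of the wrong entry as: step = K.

step = 4

Reference trace:
#1 T1 reads 4
#2 T0 reads 4
#3 T0 CAS(4→5) writes; counter now 5
#4 T1 CAS(4→5) fails; counter now 5
#5 T1 reads 5
#6 T1 CAS(5→6) writes; counter now 6
#7 T1 reads 6
#8 T1 CAS(6→7) writes; counter now 7
#9 T1 reads 7
#10 T1 CAS(7→8) writes; counter now 8
Log disagrees first at step 4.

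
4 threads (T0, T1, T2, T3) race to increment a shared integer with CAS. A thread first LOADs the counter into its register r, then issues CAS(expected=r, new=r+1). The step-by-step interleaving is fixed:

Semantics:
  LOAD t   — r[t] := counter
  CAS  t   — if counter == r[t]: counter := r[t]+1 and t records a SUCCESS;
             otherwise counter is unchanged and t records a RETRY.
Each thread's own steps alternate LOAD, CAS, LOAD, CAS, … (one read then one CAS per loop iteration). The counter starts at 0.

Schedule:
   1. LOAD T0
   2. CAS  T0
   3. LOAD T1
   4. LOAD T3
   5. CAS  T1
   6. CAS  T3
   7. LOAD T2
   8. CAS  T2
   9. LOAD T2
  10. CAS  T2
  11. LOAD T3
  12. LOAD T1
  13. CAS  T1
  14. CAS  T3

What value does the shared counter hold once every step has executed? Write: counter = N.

T0 LOAD — after: cnt=0, r=0 — load
T0 CAS — after: cnt=1, r=0 — ok
T1 LOAD — after: cnt=1, r=1 — load
T3 LOAD — after: cnt=1, r=1 — load
T1 CAS — after: cnt=2, r=1 — ok
T3 CAS — after: cnt=2, r=1 — retry
T2 LOAD — after: cnt=2, r=2 — load
T2 CAS — after: cnt=3, r=2 — ok
T2 LOAD — after: cnt=3, r=3 — load
T2 CAS — after: cnt=4, r=3 — ok
T3 LOAD — after: cnt=4, r=4 — load
T1 LOAD — after: cnt=4, r=4 — load
T1 CAS — after: cnt=5, r=4 — ok
T3 CAS — after: cnt=5, r=4 — retry

counter = 5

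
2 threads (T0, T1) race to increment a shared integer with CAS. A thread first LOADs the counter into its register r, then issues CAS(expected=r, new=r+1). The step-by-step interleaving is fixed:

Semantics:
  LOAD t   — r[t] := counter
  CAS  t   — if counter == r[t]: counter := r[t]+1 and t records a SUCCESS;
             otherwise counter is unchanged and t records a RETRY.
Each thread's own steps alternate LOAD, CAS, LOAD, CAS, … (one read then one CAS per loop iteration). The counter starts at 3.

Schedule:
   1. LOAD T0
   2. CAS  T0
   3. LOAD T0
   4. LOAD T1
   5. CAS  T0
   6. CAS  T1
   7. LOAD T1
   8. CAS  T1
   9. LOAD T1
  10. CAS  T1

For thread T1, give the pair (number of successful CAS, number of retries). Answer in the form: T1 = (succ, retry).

   1) LOAD T0:  M=3  r_T0=3
   2) CAS  T0:  M=4  r_T0=3 ✓
   3) LOAD T0:  M=4  r_T0=4
   4) LOAD T1:  M=4  r_T1=4
   5) CAS  T0:  M=5  r_T0=4 ✓
   6) CAS  T1:  M=5  r_T1=4 ✗
   7) LOAD T1:  M=5  r_T1=5
   8) CAS  T1:  M=6  r_T1=5 ✓
   9) LOAD T1:  M=6  r_T1=6
  10) CAS  T1:  M=7  r_T1=6 ✓

T1 = (2, 1)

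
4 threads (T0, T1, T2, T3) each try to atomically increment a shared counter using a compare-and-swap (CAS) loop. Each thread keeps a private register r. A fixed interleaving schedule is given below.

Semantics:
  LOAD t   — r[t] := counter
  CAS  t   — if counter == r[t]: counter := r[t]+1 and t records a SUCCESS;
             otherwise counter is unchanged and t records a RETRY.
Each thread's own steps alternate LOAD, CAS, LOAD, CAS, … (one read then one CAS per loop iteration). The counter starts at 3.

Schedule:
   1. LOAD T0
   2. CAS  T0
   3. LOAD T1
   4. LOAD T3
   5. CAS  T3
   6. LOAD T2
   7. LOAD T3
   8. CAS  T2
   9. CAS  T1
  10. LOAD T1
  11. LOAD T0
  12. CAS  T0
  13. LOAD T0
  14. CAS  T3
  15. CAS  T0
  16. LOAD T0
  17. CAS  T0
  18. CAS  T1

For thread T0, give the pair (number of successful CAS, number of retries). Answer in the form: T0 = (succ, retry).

T0 = (4, 0)

T0 LOAD — after: cnt=3, r=3 — load
T0 CAS — after: cnt=4, r=3 — ok
T1 LOAD — after: cnt=4, r=4 — load
T3 LOAD — after: cnt=4, r=4 — load
T3 CAS — after: cnt=5, r=4 — ok
T2 LOAD — after: cnt=5, r=5 — load
T3 LOAD — after: cnt=5, r=5 — load
T2 CAS — after: cnt=6, r=5 — ok
T1 CAS — after: cnt=6, r=4 — retry
T1 LOAD — after: cnt=6, r=6 — load
T0 LOAD — after: cnt=6, r=6 — load
T0 CAS — after: cnt=7, r=6 — ok
T0 LOAD — after: cnt=7, r=7 — load
T3 CAS — after: cnt=7, r=5 — retry
T0 CAS — after: cnt=8, r=7 — ok
T0 LOAD — after: cnt=8, r=8 — load
T0 CAS — after: cnt=9, r=8 — ok
T1 CAS — after: cnt=9, r=6 — retry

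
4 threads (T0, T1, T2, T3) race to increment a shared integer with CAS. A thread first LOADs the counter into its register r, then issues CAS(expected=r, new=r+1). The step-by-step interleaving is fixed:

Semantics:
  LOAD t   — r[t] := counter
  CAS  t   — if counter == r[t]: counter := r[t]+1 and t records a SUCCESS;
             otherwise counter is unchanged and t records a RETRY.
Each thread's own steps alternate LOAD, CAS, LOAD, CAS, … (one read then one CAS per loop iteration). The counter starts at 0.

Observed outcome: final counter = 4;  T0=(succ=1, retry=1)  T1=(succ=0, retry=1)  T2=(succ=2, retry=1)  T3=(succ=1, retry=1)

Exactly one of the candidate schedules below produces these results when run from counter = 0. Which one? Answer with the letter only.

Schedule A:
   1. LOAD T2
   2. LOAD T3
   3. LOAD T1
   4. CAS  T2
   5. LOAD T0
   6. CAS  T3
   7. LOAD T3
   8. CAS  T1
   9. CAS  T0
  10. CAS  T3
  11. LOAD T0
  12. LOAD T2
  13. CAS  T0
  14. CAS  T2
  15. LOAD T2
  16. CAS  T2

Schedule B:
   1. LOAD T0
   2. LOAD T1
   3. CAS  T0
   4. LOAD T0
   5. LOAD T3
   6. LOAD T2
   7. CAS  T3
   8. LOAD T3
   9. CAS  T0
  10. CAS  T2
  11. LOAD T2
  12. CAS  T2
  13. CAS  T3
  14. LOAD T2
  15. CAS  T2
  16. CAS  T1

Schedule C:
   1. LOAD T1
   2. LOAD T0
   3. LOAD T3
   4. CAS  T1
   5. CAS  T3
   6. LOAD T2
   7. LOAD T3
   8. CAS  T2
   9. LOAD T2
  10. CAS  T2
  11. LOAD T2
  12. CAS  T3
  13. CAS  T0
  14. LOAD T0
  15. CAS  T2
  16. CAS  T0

Simulating candidate B:
   1) LOAD T0:  M=0  r_T0=0
   2) LOAD T1:  M=0  r_T1=0
   3) CAS  T0:  M=1  r_T0=0 ✓
   4) LOAD T0:  M=1  r_T0=1
   5) LOAD T3:  M=1  r_T3=1
   6) LOAD T2:  M=1  r_T2=1
   7) CAS  T3:  M=2  r_T3=1 ✓
   8) LOAD T3:  M=2  r_T3=2
   9) CAS  T0:  M=2  r_T0=1 ✗
  10) CAS  T2:  M=2  r_T2=1 ✗
  11) LOAD T2:  M=2  r_T2=2
  12) CAS  T2:  M=3  r_T2=2 ✓
  13) CAS  T3:  M=3  r_T3=2 ✗
  14) LOAD T2:  M=3  r_T2=3
  15) CAS  T2:  M=4  r_T2=3 ✓
  16) CAS  T1:  M=4  r_T1=0 ✗

B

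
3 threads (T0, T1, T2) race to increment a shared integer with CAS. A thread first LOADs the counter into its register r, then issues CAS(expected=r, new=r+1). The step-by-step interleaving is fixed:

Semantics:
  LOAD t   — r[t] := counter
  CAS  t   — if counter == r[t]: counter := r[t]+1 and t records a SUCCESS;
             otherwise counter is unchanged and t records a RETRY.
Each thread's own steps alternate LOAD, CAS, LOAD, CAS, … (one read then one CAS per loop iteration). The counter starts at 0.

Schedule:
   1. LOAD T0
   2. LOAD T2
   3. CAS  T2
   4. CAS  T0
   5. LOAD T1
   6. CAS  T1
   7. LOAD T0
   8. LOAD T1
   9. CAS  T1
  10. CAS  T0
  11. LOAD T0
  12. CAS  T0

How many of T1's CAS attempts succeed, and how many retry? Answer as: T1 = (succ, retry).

T1 = (2, 0)

T0 LOAD — after: cnt=0, r=0 — load
T2 LOAD — after: cnt=0, r=0 — load
T2 CAS — after: cnt=1, r=0 — ok
T0 CAS — after: cnt=1, r=0 — retry
T1 LOAD — after: cnt=1, r=1 — load
T1 CAS — after: cnt=2, r=1 — ok
T0 LOAD — after: cnt=2, r=2 — load
T1 LOAD — after: cnt=2, r=2 — load
T1 CAS — after: cnt=3, r=2 — ok
T0 CAS — after: cnt=3, r=2 — retry
T0 LOAD — after: cnt=3, r=3 — load
T0 CAS — after: cnt=4, r=3 — ok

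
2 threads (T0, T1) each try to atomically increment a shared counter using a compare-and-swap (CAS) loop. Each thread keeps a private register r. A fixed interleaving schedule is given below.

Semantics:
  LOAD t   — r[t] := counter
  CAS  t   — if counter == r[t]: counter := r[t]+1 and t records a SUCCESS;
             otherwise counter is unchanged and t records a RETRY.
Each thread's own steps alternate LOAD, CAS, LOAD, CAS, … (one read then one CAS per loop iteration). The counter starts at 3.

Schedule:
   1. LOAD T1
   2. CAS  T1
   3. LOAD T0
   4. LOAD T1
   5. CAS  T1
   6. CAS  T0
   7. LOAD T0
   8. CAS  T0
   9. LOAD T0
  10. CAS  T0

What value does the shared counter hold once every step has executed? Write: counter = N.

step 1: T1 LOAD ⇒ load; ctr=3 reg=3
step 2: T1 CAS ⇒ ok; ctr=4 reg=3
step 3: T0 LOAD ⇒ load; ctr=4 reg=4
step 4: T1 LOAD ⇒ load; ctr=4 reg=4
step 5: T1 CAS ⇒ ok; ctr=5 reg=4
step 6: T0 CAS ⇒ retry; ctr=5 reg=4
step 7: T0 LOAD ⇒ load; ctr=5 reg=5
step 8: T0 CAS ⇒ ok; ctr=6 reg=5
step 9: T0 LOAD ⇒ load; ctr=6 reg=6
step 10: T0 CAS ⇒ ok; ctr=7 reg=6

counter = 7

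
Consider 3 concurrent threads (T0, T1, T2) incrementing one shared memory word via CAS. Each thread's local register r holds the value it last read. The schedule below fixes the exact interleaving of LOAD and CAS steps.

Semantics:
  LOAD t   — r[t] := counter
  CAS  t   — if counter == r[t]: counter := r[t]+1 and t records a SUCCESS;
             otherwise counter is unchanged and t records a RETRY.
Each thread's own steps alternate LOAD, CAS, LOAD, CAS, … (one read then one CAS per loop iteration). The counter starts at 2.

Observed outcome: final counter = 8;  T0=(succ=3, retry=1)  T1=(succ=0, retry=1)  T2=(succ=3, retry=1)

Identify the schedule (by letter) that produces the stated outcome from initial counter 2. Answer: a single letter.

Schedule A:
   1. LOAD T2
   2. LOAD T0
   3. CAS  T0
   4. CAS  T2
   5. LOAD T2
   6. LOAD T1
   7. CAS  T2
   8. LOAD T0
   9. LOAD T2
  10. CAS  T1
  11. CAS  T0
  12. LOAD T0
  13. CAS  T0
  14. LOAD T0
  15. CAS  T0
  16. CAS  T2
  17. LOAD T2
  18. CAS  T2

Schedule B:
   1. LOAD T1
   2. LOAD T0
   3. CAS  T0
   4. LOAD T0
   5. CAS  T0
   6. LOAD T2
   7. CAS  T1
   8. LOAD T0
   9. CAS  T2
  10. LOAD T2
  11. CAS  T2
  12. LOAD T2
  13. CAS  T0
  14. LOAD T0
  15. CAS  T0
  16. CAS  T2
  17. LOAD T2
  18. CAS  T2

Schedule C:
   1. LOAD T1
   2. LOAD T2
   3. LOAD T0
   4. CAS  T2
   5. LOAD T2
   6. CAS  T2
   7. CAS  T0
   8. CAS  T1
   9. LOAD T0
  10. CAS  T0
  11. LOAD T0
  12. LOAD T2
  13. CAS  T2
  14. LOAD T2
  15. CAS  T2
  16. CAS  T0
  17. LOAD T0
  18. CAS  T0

Simulating candidate B:
step 1: T1 LOAD ⇒ load; ctr=2 reg=2
step 2: T0 LOAD ⇒ load; ctr=2 reg=2
step 3: T0 CAS ⇒ ok; ctr=3 reg=2
step 4: T0 LOAD ⇒ load; ctr=3 reg=3
step 5: T0 CAS ⇒ ok; ctr=4 reg=3
step 6: T2 LOAD ⇒ load; ctr=4 reg=4
step 7: T1 CAS ⇒ retry; ctr=4 reg=2
step 8: T0 LOAD ⇒ load; ctr=4 reg=4
step 9: T2 CAS ⇒ ok; ctr=5 reg=4
step 10: T2 LOAD ⇒ load; ctr=5 reg=5
step 11: T2 CAS ⇒ ok; ctr=6 reg=5
step 12: T2 LOAD ⇒ load; ctr=6 reg=6
step 13: T0 CAS ⇒ retry; ctr=6 reg=4
step 14: T0 LOAD ⇒ load; ctr=6 reg=6
step 15: T0 CAS ⇒ ok; ctr=7 reg=6
step 16: T2 CAS ⇒ retry; ctr=7 reg=6
step 17: T2 LOAD ⇒ load; ctr=7 reg=7
step 18: T2 CAS ⇒ ok; ctr=8 reg=7

B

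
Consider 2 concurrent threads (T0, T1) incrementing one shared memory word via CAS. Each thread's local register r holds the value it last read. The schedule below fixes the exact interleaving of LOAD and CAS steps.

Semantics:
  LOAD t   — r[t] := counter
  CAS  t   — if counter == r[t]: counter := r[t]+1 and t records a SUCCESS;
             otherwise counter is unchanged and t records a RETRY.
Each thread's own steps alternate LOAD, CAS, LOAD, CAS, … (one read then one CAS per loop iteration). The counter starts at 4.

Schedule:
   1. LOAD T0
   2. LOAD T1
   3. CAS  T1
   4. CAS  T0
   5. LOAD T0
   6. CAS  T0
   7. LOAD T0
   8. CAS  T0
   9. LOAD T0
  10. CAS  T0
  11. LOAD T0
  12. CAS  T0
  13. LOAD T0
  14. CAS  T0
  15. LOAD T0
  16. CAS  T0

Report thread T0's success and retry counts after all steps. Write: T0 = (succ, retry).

T0 = (6, 1)

[1] T0.load  rd  (counter 4, T0.r 4)
[2] T1.load  rd  (counter 4, T1.r 4)
[3] T1.cas  hit  (counter 5, T1.r 4)
[4] T0.cas  miss  (counter 5, T0.r 4)
[5] T0.load  rd  (counter 5, T0.r 5)
[6] T0.cas  hit  (counter 6, T0.r 5)
[7] T0.load  rd  (counter 6, T0.r 6)
[8] T0.cas  hit  (counter 7, T0.r 6)
[9] T0.load  rd  (counter 7, T0.r 7)
[10] T0.cas  hit  (counter 8, T0.r 7)
[11] T0.load  rd  (counter 8, T0.r 8)
[12] T0.cas  hit  (counter 9, T0.r 8)
[13] T0.load  rd  (counter 9, T0.r 9)
[14] T0.cas  hit  (counter 10, T0.r 9)
[15] T0.load  rd  (counter 10, T0.r 10)
[16] T0.cas  hit  (counter 11, T0.r 10)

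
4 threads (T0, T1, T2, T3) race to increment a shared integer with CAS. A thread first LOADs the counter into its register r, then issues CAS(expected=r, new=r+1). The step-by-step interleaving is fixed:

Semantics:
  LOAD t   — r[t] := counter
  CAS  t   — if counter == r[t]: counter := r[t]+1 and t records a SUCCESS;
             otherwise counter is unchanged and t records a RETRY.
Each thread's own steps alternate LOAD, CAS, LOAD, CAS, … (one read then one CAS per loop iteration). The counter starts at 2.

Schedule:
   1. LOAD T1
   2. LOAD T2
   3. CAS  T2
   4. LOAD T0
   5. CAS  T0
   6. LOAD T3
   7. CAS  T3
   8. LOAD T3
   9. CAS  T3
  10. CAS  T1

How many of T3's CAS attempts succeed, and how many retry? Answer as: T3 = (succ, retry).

T3 = (2, 0)

step 1: T1 LOAD ⇒ load; ctr=2 reg=2
step 2: T2 LOAD ⇒ load; ctr=2 reg=2
step 3: T2 CAS ⇒ ok; ctr=3 reg=2
step 4: T0 LOAD ⇒ load; ctr=3 reg=3
step 5: T0 CAS ⇒ ok; ctr=4 reg=3
step 6: T3 LOAD ⇒ load; ctr=4 reg=4
step 7: T3 CAS ⇒ ok; ctr=5 reg=4
step 8: T3 LOAD ⇒ load; ctr=5 reg=5
step 9: T3 CAS ⇒ ok; ctr=6 reg=5
step 10: T1 CAS ⇒ retry; ctr=6 reg=2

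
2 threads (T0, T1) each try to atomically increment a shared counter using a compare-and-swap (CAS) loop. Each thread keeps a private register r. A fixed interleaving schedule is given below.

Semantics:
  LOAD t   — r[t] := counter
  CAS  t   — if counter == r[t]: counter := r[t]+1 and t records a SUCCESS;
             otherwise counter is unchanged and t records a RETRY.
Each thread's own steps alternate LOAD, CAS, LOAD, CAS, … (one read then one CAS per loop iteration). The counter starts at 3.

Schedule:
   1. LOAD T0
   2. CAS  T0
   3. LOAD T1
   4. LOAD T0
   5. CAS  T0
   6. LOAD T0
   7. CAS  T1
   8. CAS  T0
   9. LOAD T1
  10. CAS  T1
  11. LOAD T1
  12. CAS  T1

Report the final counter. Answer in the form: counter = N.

counter = 8

T0 LOAD — after: cnt=3, r=3 — load
T0 CAS — after: cnt=4, r=3 — ok
T1 LOAD — after: cnt=4, r=4 — load
T0 LOAD — after: cnt=4, r=4 — load
T0 CAS — after: cnt=5, r=4 — ok
T0 LOAD — after: cnt=5, r=5 — load
T1 CAS — after: cnt=5, r=4 — retry
T0 CAS — after: cnt=6, r=5 — ok
T1 LOAD — after: cnt=6, r=6 — load
T1 CAS — after: cnt=7, r=6 — ok
T1 LOAD — after: cnt=7, r=7 — load
T1 CAS — after: cnt=8, r=7 — ok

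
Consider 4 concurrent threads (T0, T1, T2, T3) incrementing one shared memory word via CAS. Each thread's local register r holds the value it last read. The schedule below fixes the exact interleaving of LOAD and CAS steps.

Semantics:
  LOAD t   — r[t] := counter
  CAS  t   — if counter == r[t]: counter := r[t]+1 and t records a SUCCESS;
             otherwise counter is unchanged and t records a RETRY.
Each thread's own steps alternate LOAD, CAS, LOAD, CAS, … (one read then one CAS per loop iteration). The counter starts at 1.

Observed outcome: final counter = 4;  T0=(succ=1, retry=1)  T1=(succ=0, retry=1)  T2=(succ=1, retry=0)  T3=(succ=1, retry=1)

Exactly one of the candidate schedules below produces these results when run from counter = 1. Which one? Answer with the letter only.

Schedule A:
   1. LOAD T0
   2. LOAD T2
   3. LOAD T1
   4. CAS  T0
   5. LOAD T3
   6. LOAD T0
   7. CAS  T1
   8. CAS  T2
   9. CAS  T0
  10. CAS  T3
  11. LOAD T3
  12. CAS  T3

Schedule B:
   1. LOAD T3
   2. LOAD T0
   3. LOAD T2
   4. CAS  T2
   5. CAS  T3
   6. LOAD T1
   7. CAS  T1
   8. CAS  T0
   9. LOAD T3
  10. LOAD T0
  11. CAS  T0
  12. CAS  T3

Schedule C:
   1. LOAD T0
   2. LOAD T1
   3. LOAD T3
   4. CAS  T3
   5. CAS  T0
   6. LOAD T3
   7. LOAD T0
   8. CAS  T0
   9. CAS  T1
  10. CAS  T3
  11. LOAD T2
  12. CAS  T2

Simulating candidate C:
step 1: T0 LOAD ⇒ load; ctr=1 reg=1
step 2: T1 LOAD ⇒ load; ctr=1 reg=1
step 3: T3 LOAD ⇒ load; ctr=1 reg=1
step 4: T3 CAS ⇒ ok; ctr=2 reg=1
step 5: T0 CAS ⇒ retry; ctr=2 reg=1
step 6: T3 LOAD ⇒ load; ctr=2 reg=2
step 7: T0 LOAD ⇒ load; ctr=2 reg=2
step 8: T0 CAS ⇒ ok; ctr=3 reg=2
step 9: T1 CAS ⇒ retry; ctr=3 reg=1
step 10: T3 CAS ⇒ retry; ctr=3 reg=2
step 11: T2 LOAD ⇒ load; ctr=3 reg=3
step 12: T2 CAS ⇒ ok; ctr=4 reg=3

C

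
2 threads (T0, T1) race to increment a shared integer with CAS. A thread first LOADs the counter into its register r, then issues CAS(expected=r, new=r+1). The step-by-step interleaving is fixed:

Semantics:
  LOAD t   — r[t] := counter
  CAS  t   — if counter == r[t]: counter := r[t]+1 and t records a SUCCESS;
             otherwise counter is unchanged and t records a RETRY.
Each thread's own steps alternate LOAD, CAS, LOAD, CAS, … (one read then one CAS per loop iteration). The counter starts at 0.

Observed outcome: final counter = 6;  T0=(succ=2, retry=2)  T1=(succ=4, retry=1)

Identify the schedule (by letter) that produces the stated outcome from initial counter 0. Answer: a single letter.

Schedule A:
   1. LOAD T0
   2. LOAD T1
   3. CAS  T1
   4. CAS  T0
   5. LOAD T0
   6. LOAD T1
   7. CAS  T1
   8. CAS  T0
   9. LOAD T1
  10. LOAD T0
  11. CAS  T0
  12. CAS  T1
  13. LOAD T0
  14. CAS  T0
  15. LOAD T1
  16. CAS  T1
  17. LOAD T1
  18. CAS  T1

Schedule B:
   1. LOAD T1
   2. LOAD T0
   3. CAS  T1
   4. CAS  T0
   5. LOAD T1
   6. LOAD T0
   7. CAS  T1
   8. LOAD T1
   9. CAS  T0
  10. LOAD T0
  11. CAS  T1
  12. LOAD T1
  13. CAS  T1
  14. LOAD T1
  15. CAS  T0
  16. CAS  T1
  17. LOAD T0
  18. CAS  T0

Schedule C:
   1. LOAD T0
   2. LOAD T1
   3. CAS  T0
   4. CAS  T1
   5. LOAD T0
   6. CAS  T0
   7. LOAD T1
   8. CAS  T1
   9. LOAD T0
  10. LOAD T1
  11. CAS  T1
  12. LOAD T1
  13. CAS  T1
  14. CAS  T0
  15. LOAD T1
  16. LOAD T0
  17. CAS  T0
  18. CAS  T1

A

Run A:
[1] T0.load  rd  (counter 0, T0.r 0)
[2] T1.load  rd  (counter 0, T1.r 0)
[3] T1.cas  hit  (counter 1, T1.r 0)
[4] T0.cas  miss  (counter 1, T0.r 0)
[5] T0.load  rd  (counter 1, T0.r 1)
[6] T1.load  rd  (counter 1, T1.r 1)
[7] T1.cas  hit  (counter 2, T1.r 1)
[8] T0.cas  miss  (counter 2, T0.r 1)
[9] T1.load  rd  (counter 2, T1.r 2)
[10] T0.load  rd  (counter 2, T0.r 2)
[11] T0.cas  hit  (counter 3, T0.r 2)
[12] T1.cas  miss  (counter 3, T1.r 2)
[13] T0.load  rd  (counter 3, T0.r 3)
[14] T0.cas  hit  (counter 4, T0.r 3)
[15] T1.load  rd  (counter 4, T1.r 4)
[16] T1.cas  hit  (counter 5, T1.r 4)
[17] T1.load  rd  (counter 5, T1.r 5)
[18] T1.cas  hit  (counter 6, T1.r 5)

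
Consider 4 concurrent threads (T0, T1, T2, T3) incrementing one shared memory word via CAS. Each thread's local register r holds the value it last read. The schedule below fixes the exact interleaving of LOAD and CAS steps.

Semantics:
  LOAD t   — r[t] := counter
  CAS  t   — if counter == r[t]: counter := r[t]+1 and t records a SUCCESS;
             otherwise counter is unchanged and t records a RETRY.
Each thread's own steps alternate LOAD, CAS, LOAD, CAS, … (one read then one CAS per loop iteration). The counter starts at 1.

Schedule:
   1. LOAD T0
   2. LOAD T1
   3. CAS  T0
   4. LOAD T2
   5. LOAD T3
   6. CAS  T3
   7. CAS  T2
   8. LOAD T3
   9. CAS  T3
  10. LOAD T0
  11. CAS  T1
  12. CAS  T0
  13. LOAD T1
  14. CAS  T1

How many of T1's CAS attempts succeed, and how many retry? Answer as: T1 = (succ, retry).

   1) LOAD T0:  M=1  r_T0=1
   2) LOAD T1:  M=1  r_T1=1
   3) CAS  T0:  M=2  r_T0=1 ✓
   4) LOAD T2:  M=2  r_T2=2
   5) LOAD T3:  M=2  r_T3=2
   6) CAS  T3:  M=3  r_T3=2 ✓
   7) CAS  T2:  M=3  r_T2=2 ✗
   8) LOAD T3:  M=3  r_T3=3
   9) CAS  T3:  M=4  r_T3=3 ✓
  10) LOAD T0:  M=4  r_T0=4
  11) CAS  T1:  M=4  r_T1=1 ✗
  12) CAS  T0:  M=5  r_T0=4 ✓
  13) LOAD T1:  M=5  r_T1=5
  14) CAS  T1:  M=6  r_T1=5 ✓

T1 = (1, 1)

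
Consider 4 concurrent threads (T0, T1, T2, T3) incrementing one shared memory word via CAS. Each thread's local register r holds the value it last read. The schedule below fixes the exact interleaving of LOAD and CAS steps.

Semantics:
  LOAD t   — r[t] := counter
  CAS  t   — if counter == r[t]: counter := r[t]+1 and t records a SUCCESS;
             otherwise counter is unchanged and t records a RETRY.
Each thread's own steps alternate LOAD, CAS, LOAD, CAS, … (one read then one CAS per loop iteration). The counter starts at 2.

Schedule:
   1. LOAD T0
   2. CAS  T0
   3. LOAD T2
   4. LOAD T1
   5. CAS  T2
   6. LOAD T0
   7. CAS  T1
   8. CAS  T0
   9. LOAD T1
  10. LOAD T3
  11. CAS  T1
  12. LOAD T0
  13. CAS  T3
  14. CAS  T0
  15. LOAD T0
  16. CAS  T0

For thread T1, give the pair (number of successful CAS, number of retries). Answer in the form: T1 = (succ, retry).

T1 = (1, 1)

step 1: T0 LOAD ⇒ load; ctr=2 reg=2
step 2: T0 CAS ⇒ ok; ctr=3 reg=2
step 3: T2 LOAD ⇒ load; ctr=3 reg=3
step 4: T1 LOAD ⇒ load; ctr=3 reg=3
step 5: T2 CAS ⇒ ok; ctr=4 reg=3
step 6: T0 LOAD ⇒ load; ctr=4 reg=4
step 7: T1 CAS ⇒ retry; ctr=4 reg=3
step 8: T0 CAS ⇒ ok; ctr=5 reg=4
step 9: T1 LOAD ⇒ load; ctr=5 reg=5
step 10: T3 LOAD ⇒ load; ctr=5 reg=5
step 11: T1 CAS ⇒ ok; ctr=6 reg=5
step 12: T0 LOAD ⇒ load; ctr=6 reg=6
step 13: T3 CAS ⇒ retry; ctr=6 reg=5
step 14: T0 CAS ⇒ ok; ctr=7 reg=6
step 15: T0 LOAD ⇒ load; ctr=7 reg=7
step 16: T0 CAS ⇒ ok; ctr=8 reg=7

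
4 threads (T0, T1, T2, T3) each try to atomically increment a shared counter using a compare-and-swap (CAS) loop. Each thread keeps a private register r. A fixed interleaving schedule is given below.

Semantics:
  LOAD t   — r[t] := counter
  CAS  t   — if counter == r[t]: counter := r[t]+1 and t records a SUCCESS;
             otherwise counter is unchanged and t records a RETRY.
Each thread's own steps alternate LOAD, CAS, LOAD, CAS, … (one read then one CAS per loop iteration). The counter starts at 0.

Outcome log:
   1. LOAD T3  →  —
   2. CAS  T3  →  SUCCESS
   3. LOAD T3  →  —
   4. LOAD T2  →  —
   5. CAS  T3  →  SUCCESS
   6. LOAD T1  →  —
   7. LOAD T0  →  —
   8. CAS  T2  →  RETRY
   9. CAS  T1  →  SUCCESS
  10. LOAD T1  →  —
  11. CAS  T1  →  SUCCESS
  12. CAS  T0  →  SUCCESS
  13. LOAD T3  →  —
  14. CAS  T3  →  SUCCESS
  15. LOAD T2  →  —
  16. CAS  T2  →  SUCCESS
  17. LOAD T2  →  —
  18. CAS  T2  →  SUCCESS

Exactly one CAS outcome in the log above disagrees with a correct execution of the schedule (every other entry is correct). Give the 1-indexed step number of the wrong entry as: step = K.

step = 12

Reference trace:
1. LOAD T3 → mem=0 r[T3]=0 [LOAD]
2. CAS T3 → mem=1 r[T3]=0 [OK]
3. LOAD T3 → mem=1 r[T3]=1 [LOAD]
4. LOAD T2 → mem=1 r[T2]=1 [LOAD]
5. CAS T3 → mem=2 r[T3]=1 [OK]
6. LOAD T1 → mem=2 r[T1]=2 [LOAD]
7. LOAD T0 → mem=2 r[T0]=2 [LOAD]
8. CAS T2 → mem=2 r[T2]=1 [RETRY]
9. CAS T1 → mem=3 r[T1]=2 [OK]
10. LOAD T1 → mem=3 r[T1]=3 [LOAD]
11. CAS T1 → mem=4 r[T1]=3 [OK]
12. CAS T0 → mem=4 r[T0]=2 [RETRY]
13. LOAD T3 → mem=4 r[T3]=4 [LOAD]
14. CAS T3 → mem=5 r[T3]=4 [OK]
15. LOAD T2 → mem=5 r[T2]=5 [LOAD]
16. CAS T2 → mem=6 r[T2]=5 [OK]
17. LOAD T2 → mem=6 r[T2]=6 [LOAD]
18. CAS T2 → mem=7 r[T2]=6 [OK]
Flip is step 12.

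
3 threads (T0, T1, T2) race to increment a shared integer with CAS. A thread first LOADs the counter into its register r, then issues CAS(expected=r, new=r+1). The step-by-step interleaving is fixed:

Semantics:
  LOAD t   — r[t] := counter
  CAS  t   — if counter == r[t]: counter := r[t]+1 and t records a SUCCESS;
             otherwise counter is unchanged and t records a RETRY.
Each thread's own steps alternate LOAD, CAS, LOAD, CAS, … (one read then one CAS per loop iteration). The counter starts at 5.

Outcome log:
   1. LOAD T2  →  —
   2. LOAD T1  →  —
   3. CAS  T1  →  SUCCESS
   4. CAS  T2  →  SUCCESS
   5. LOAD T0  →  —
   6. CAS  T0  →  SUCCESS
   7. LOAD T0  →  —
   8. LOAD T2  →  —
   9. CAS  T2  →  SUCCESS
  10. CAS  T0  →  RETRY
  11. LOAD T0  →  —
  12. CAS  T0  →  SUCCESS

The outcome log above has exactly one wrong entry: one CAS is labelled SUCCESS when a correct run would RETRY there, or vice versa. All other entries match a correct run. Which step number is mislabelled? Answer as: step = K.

Re-executing:
T2 LOAD — after: cnt=5, r=5 — load
T1 LOAD — after: cnt=5, r=5 — load
T1 CAS — after: cnt=6, r=5 — ok
T2 CAS — after: cnt=6, r=5 — retry
T0 LOAD — after: cnt=6, r=6 — load
T0 CAS — after: cnt=7, r=6 — ok
T0 LOAD — after: cnt=7, r=7 — load
T2 LOAD — after: cnt=7, r=7 — load
T2 CAS — after: cnt=8, r=7 — ok
T0 CAS — after: cnt=8, r=7 — retry
T0 LOAD — after: cnt=8, r=8 — load
T0 CAS — after: cnt=9, r=8 — ok
Log disagrees first at step 4.

step = 4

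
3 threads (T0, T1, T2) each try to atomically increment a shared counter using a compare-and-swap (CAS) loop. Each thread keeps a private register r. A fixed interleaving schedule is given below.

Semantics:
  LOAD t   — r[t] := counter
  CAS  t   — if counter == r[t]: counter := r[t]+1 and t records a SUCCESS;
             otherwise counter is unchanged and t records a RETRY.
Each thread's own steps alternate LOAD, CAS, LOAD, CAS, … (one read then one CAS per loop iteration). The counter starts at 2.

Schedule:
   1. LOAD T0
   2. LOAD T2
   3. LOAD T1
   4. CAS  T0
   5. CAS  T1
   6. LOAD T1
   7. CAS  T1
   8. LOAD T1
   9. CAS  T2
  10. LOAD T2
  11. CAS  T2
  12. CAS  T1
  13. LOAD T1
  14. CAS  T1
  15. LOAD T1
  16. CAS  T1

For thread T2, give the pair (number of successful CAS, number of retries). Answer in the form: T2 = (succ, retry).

T2 = (1, 1)

#1 T0 reads 2
#2 T2 reads 2
#3 T1 reads 2
#4 T0 CAS(2→3) writes; counter now 3
#5 T1 CAS(2→3) fails; counter now 3
#6 T1 reads 3
#7 T1 CAS(3→4) writes; counter now 4
#8 T1 reads 4
#9 T2 CAS(2→3) fails; counter now 4
#10 T2 reads 4
#11 T2 CAS(4→5) writes; counter now 5
#12 T1 CAS(4→5) fails; counter now 5
#13 T1 reads 5
#14 T1 CAS(5→6) writes; counter now 6
#15 T1 reads 6
#16 T1 CAS(6→7) writes; counter now 7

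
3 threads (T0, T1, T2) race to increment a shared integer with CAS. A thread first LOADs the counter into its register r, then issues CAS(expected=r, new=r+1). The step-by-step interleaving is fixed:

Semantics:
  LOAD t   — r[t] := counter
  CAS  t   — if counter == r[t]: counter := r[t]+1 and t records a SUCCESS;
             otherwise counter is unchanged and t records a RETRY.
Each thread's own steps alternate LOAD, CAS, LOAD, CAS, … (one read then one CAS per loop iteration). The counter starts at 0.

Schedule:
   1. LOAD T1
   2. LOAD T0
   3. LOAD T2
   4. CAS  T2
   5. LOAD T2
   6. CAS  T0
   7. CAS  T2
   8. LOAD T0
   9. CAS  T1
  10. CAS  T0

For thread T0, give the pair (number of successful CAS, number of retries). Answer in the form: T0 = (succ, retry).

T0 = (1, 1)

1. LOAD T1 → mem=0 r[T1]=0 [LOAD]
2. LOAD T0 → mem=0 r[T0]=0 [LOAD]
3. LOAD T2 → mem=0 r[T2]=0 [LOAD]
4. CAS T2 → mem=1 r[T2]=0 [OK]
5. LOAD T2 → mem=1 r[T2]=1 [LOAD]
6. CAS T0 → mem=1 r[T0]=0 [RETRY]
7. CAS T2 → mem=2 r[T2]=1 [OK]
8. LOAD T0 → mem=2 r[T0]=2 [LOAD]
9. CAS T1 → mem=2 r[T1]=0 [RETRY]
10. CAS T0 → mem=3 r[T0]=2 [OK]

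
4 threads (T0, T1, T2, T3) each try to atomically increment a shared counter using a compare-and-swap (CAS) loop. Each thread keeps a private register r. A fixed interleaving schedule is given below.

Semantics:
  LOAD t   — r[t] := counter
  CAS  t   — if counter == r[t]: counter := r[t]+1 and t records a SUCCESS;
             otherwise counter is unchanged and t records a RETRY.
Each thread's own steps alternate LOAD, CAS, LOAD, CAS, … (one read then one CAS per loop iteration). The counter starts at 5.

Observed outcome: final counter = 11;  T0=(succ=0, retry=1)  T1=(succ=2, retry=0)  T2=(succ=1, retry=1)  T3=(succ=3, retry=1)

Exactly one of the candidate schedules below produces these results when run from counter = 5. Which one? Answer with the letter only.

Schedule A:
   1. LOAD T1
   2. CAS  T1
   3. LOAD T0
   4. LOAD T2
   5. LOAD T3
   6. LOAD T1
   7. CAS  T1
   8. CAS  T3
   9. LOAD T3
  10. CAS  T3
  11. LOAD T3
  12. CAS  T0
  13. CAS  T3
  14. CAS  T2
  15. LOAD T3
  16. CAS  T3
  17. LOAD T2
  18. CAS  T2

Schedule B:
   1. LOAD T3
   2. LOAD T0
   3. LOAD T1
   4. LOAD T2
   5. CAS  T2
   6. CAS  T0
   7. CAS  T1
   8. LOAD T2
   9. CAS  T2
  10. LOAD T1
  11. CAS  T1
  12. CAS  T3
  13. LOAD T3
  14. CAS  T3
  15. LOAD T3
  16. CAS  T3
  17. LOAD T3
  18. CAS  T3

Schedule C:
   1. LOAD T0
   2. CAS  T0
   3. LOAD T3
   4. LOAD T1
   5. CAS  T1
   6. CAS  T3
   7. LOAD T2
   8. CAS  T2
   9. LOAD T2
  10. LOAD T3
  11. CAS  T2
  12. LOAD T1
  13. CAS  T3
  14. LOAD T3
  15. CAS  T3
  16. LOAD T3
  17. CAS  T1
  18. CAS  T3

Simulating candidate A:
[1] T1.load  rd  (counter 5, T1.r 5)
[2] T1.cas  hit  (counter 6, T1.r 5)
[3] T0.load  rd  (counter 6, T0.r 6)
[4] T2.load  rd  (counter 6, T2.r 6)
[5] T3.load  rd  (counter 6, T3.r 6)
[6] T1.load  rd  (counter 6, T1.r 6)
[7] T1.cas  hit  (counter 7, T1.r 6)
[8] T3.cas  miss  (counter 7, T3.r 6)
[9] T3.load  rd  (counter 7, T3.r 7)
[10] T3.cas  hit  (counter 8, T3.r 7)
[11] T3.load  rd  (counter 8, T3.r 8)
[12] T0.cas  miss  (counter 8, T0.r 6)
[13] T3.cas  hit  (counter 9, T3.r 8)
[14] T2.cas  miss  (counter 9, T2.r 6)
[15] T3.load  rd  (counter 9, T3.r 9)
[16] T3.cas  hit  (counter 10, T3.r 9)
[17] T2.load  rd  (counter 10, T2.r 10)
[18] T2.cas  hit  (counter 11, T2.r 10)

A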